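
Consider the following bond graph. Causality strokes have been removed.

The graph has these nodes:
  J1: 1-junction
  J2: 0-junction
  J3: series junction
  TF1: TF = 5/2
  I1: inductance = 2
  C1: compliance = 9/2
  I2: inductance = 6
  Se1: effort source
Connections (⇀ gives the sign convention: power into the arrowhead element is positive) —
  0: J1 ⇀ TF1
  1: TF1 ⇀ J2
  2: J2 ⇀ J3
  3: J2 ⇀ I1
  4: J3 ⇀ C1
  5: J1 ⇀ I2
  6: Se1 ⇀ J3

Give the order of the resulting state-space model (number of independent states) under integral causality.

3  (C1, I1, I2 all integral)

β6 |J3  (Se1 (Se) sets effort on bond)
β3 |I1  (I1: I, integral causality)
β4 |J3  (C1 integral (e out))
β2 |J2  (only one flow-in slot at J3)
β1 |TF1  (J2: bond 2 brought effort, rest push out)
β0 |J1  (TF1: transformer flips bond 1)
β5 |I2  (only one flow-in slot at J1)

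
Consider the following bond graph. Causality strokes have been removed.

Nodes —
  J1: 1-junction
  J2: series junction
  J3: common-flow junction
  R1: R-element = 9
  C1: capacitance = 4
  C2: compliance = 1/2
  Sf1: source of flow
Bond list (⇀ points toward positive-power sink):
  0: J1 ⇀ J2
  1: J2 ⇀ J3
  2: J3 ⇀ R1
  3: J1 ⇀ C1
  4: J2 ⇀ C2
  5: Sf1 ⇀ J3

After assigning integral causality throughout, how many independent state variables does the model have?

2  (C1, C2 all integral)

#5 |Sf1  (source Sf1 imposes f)
#1 |J3  (J3 flow already set via bond 5)
#2 |J3  (J3: bond 5 brought flow, rest push out)
#0 |J2  (J2 flow already set via bond 1)
#4 |J2  (common-f at J2 fixed by 1)
#3 |J1  (common-f at J1 fixed by 0)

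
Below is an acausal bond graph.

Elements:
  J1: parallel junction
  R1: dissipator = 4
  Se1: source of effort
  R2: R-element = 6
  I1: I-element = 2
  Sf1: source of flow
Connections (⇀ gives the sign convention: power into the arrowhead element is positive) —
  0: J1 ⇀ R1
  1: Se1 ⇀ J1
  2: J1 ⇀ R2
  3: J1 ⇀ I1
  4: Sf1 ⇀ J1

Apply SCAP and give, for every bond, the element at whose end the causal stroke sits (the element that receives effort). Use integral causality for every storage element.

β0 →R1
β1 →J1
β2 →R2
β3 →I1
β4 →Sf1

b1 stroke→J1  (Se1: effort source, stroke at far end)
b4 stroke→Sf1  (source Sf1 imposes f)
b0 stroke→R1  (common-e at J1 fixed by 1)
b2 stroke→R2  (J1: bond 1 brought effort, rest push out)
b3 stroke→I1  (J1: bond 1 brought effort, rest push out)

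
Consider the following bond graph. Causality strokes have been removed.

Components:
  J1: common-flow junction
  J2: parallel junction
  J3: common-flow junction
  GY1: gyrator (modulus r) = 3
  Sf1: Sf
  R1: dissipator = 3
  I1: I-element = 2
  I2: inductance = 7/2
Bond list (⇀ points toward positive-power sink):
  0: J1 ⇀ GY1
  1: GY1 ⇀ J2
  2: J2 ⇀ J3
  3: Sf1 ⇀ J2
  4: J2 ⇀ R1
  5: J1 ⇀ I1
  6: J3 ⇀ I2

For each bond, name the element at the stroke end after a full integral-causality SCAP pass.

β0 stroke at J1
β1 stroke at J2
β2 stroke at J3
β3 stroke at Sf1
β4 stroke at R1
β5 stroke at I1
β6 stroke at I2

β3 stroke at Sf1  (source Sf1 imposes f)
β5 stroke at I1  (I1: I, integral causality)
β0 stroke at J1  (common-f at J1 fixed by 5)
β1 stroke at J2  (through GY1, causality inverts; strokes same side of GY1)
β2 stroke at J3  (J2 effort already set via bond 1)
β4 stroke at R1  (common-e at J2 fixed by 1)
β6 stroke at I2  (closing 1-jn rule on J3)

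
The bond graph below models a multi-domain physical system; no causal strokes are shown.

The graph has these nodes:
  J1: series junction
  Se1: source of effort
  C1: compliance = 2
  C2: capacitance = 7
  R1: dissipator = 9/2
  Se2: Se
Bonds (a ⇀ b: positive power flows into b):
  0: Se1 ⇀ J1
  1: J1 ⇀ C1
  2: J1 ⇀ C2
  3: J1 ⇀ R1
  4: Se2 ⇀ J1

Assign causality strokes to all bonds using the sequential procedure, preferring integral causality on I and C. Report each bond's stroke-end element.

b0 →J1  (source Se1 imposes e)
b4 →J1  (Se2 (Se) sets effort on bond)
b1 →J1  (C1 integral (e out))
b2 →J1  (C2 outputs effort q/C2)
b3 →R1  (closing 1-jn rule on J1)

#0 stroke→J1
#1 stroke→J1
#2 stroke→J1
#3 stroke→R1
#4 stroke→J1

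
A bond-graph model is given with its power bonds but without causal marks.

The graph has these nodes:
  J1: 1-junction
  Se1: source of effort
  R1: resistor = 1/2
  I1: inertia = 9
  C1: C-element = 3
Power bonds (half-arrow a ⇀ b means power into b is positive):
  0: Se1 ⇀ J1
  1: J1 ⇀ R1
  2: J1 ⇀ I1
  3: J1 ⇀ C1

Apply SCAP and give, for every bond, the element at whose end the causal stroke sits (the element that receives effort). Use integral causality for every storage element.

b0 stroke→J1  (Se1 fixes effort; stroke away)
b2 stroke→I1  (I1 integral (f out))
b1 stroke→J1  (1-jn J1 has f-setter on 2)
b3 stroke→J1  (common-f at J1 fixed by 2)

β0 stroke→J1
β1 stroke→J1
β2 stroke→I1
β3 stroke→J1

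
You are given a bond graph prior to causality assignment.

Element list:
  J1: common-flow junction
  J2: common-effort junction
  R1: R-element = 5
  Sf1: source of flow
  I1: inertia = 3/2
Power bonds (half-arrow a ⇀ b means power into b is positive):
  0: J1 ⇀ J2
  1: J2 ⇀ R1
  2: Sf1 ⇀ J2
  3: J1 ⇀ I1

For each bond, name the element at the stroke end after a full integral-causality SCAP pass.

bond 0 stroke→J1
bond 1 stroke→J2
bond 2 stroke→Sf1
bond 3 stroke→I1

b2 stroke→Sf1  (Sf1 (Sf) sets flow on bond)
b3 stroke→I1  (I1 outputs flow p/I1)
b0 stroke→J1  (J1: bond 3 brought flow, rest push out)
b1 stroke→J2  (J2: last free bond brings effort in)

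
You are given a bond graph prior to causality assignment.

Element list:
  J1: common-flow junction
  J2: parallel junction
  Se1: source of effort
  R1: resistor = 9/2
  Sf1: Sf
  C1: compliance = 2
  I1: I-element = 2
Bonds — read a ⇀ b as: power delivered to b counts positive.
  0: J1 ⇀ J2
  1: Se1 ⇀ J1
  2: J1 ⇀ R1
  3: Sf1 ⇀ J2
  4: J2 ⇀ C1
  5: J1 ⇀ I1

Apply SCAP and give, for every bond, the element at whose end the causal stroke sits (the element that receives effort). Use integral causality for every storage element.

#0 |J1
#1 |J1
#2 |J1
#3 |Sf1
#4 |J2
#5 |I1

β1 stroke→J1  (source Se1 imposes e)
β3 stroke→Sf1  (Sf1 fixes flow; stroke at Sf1)
β4 stroke→J2  (C1: C, integral causality)
β0 stroke→J1  (J2 effort already set via bond 4)
β5 stroke→I1  (prefer integral on I1)
β2 stroke→J1  (J1: bond 5 brought flow, rest push out)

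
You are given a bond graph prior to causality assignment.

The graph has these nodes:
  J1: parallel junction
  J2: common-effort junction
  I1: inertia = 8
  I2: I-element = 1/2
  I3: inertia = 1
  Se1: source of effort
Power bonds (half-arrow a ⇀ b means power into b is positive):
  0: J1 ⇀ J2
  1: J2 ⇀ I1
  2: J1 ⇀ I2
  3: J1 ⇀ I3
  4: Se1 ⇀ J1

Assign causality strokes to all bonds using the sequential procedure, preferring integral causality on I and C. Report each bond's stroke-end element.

β4 stroke at J1  (source Se1 imposes e)
β0 stroke at J2  (J1 effort already set via bond 4)
β2 stroke at I2  (J1: bond 4 brought effort, rest push out)
β3 stroke at I3  (J1: bond 4 brought effort, rest push out)
β1 stroke at I1  (J2 effort already set via bond 0)

β0 stroke at J2
β1 stroke at I1
β2 stroke at I2
β3 stroke at I3
β4 stroke at J1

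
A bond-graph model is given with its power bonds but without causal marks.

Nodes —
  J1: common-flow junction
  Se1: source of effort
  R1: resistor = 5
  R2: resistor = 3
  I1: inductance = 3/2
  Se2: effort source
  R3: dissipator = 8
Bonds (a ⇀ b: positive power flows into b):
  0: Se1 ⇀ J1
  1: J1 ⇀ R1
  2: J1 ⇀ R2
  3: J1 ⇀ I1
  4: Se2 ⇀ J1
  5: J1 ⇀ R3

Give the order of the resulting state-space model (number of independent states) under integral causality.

1  (I1 all integral)

b0 stroke→J1  (Se1: effort source, stroke at far end)
b4 stroke→J1  (Se2 (Se) sets effort on bond)
b3 stroke→I1  (I1 integral (f out))
b1 stroke→J1  (J1 flow already set via bond 3)
b2 stroke→J1  (common-f at J1 fixed by 3)
b5 stroke→J1  (J1: bond 3 brought flow, rest push out)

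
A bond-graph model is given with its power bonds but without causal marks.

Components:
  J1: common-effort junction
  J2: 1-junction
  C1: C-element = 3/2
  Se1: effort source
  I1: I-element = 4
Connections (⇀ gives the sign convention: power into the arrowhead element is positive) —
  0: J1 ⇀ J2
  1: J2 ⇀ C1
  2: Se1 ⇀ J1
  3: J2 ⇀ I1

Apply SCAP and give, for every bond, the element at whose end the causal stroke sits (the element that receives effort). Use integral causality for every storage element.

bond 0 →J2
bond 1 →J2
bond 2 →J1
bond 3 →I1

#2 |J1  (Se1 (Se) sets effort on bond)
#0 |J2  (0-jn J1 has e-setter on 2)
#1 |J2  (C1 integral (e out))
#3 |I1  (J2: last free bond brings flow in)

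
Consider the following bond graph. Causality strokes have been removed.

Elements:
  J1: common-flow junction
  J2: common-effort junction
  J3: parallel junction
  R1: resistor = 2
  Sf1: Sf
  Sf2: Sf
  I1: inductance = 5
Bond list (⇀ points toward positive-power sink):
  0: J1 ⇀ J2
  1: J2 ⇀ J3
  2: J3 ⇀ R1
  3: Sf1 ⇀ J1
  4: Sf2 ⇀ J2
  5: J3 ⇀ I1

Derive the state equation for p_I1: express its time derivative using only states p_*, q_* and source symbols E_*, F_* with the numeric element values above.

dp_I1/dt = 2*F_Sf1 + 2*F_Sf2 - 2*p_I1/5

b3 |Sf1  (source Sf1 imposes f)
b4 |Sf2  (Sf2 fixes flow; stroke at Sf2)
b0 |J1  (J1 flow already set via bond 3)
b1 |J2  (closing 0-jn rule on J2)
b5 |I1  (I1: I, integral causality)
b2 |J3  (only one effort-in slot at J3)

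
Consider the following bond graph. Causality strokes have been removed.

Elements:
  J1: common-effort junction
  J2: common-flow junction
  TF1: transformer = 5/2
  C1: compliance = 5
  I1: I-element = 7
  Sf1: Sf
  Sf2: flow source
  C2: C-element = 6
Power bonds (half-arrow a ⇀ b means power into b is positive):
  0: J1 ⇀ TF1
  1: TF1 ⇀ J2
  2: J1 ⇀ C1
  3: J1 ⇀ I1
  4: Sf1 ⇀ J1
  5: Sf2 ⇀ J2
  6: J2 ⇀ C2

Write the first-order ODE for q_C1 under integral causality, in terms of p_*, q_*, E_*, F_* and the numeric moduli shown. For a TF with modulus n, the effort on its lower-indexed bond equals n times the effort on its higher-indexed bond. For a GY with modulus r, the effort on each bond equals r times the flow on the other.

dq_C1/dt = F_Sf1 - 2*F_Sf2/5 - p_I1/7

bond 4 →Sf1  (Sf1 (Sf) sets flow on bond)
bond 5 →Sf2  (Sf2: flow source, stroke at near end)
bond 1 →J2  (1-jn J2 has f-setter on 5)
bond 6 →J2  (J2: bond 5 brought flow, rest push out)
bond 0 →TF1  (TF1: transformer flips bond 1)
bond 2 →J1  (C1: C, integral causality)
bond 3 →I1  (J1 effort already set via bond 2)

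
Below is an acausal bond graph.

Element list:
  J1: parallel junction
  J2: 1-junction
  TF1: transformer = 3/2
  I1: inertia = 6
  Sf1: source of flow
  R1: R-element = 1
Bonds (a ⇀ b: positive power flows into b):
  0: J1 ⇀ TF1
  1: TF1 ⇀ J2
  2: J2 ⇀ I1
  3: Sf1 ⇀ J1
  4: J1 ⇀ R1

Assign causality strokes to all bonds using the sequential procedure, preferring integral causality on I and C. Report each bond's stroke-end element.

β3 →Sf1  (Sf1: flow source, stroke at near end)
β2 →I1  (I1 integral (f out))
β1 →J2  (J2: bond 2 brought flow, rest push out)
β0 →TF1  (TF TF1: opposite of bond 1)
β4 →J1  (J1 needs exactly one e-in)

β0 stroke→TF1
β1 stroke→J2
β2 stroke→I1
β3 stroke→Sf1
β4 stroke→J1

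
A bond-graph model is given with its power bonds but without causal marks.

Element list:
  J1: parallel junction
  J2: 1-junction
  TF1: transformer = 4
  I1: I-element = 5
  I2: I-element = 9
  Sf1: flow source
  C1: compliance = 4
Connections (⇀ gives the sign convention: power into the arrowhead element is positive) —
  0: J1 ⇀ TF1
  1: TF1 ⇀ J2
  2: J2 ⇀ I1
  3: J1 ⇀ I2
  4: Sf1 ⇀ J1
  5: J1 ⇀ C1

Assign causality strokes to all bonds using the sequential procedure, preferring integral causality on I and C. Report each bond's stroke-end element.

#0 |TF1
#1 |J2
#2 |I1
#3 |I2
#4 |Sf1
#5 |J1

b4 stroke→Sf1  (Sf1: flow source, stroke at near end)
b2 stroke→I1  (prefer integral on I1)
b1 stroke→J2  (1-jn J2 has f-setter on 2)
b0 stroke→TF1  (TF TF1: opposite of bond 1)
b3 stroke→I2  (I2 integral (f out))
b5 stroke→J1  (J1 needs exactly one e-in)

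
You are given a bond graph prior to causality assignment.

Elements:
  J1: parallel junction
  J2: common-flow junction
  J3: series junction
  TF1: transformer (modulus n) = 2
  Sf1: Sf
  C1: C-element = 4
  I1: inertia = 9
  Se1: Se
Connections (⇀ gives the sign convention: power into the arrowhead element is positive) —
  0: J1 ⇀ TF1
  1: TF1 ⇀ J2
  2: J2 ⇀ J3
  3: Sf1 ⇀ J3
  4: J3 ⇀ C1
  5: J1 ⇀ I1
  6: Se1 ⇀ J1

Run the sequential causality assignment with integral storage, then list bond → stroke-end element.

bond 0 →TF1
bond 1 →J2
bond 2 →J3
bond 3 →Sf1
bond 4 →J3
bond 5 →I1
bond 6 →J1

b3 |Sf1  (Sf1 (Sf) sets flow on bond)
b6 |J1  (Se1 (Se) sets effort on bond)
b0 |TF1  (J1: bond 6 brought effort, rest push out)
b5 |I1  (0-jn J1 has e-setter on 6)
b2 |J3  (J3: bond 3 brought flow, rest push out)
b4 |J3  (common-f at J3 fixed by 3)
b1 |J2  (TF1: transformer flips bond 0)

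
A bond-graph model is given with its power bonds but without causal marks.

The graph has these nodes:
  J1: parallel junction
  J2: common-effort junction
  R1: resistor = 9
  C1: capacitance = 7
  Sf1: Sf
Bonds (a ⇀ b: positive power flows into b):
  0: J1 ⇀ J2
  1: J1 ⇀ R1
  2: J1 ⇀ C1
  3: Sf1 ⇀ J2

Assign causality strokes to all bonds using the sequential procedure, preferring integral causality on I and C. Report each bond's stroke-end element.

b3 stroke at Sf1  (Sf1 (Sf) sets flow on bond)
b0 stroke at J2  (closing 0-jn rule on J2)
b2 stroke at J1  (C1 integral (e out))
b1 stroke at R1  (0-jn J1 has e-setter on 2)

β0 stroke at J2
β1 stroke at R1
β2 stroke at J1
β3 stroke at Sf1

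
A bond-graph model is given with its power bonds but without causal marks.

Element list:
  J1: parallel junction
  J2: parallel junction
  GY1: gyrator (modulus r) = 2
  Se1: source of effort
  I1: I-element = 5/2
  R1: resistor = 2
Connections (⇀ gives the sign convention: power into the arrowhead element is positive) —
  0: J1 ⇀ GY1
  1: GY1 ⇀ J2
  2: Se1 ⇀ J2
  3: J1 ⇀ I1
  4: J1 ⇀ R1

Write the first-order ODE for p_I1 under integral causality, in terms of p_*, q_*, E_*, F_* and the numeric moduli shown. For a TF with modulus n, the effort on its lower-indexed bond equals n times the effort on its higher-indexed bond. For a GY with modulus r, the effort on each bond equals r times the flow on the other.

dp_I1/dt = -E_Se1 - 4*p_I1/5

bond 2 stroke at J2  (Se1 (Se) sets effort on bond)
bond 1 stroke at GY1  (J2: bond 2 brought effort, rest push out)
bond 0 stroke at GY1  (GY GY1: same side as bond 1)
bond 3 stroke at I1  (I1: I, integral causality)
bond 4 stroke at J1  (J1: last free bond brings effort in)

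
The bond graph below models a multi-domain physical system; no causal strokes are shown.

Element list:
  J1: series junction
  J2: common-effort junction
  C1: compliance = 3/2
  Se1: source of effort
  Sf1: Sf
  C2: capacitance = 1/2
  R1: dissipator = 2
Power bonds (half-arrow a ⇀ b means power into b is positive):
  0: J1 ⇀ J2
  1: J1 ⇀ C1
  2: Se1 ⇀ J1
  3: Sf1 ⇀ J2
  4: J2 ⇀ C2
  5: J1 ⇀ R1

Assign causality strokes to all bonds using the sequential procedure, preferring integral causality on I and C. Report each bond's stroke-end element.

β2 stroke→J1  (Se1: effort source, stroke at far end)
β3 stroke→Sf1  (Sf1: flow source, stroke at near end)
β1 stroke→J1  (prefer integral on C1)
β4 stroke→J2  (C2: C, integral causality)
β0 stroke→J1  (common-e at J2 fixed by 4)
β5 stroke→R1  (J1: last free bond brings flow in)

b0 stroke→J1
b1 stroke→J1
b2 stroke→J1
b3 stroke→Sf1
b4 stroke→J2
b5 stroke→R1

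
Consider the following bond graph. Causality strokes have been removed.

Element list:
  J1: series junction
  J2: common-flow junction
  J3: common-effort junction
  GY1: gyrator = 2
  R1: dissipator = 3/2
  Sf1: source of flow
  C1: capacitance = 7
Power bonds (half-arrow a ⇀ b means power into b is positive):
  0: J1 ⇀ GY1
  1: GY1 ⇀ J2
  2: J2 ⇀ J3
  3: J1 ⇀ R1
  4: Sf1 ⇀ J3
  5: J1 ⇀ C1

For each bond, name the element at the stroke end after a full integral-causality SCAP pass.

β4 →Sf1  (source Sf1 imposes f)
β2 →J3  (J3 needs exactly one e-in)
β1 →J2  (1-jn J2 has f-setter on 2)
β0 →J1  (GY1: gyrator matches bond 1)
β5 →J1  (C1 outputs effort q/C1)
β3 →R1  (only one flow-in slot at J1)

#0 |J1
#1 |J2
#2 |J3
#3 |R1
#4 |Sf1
#5 |J1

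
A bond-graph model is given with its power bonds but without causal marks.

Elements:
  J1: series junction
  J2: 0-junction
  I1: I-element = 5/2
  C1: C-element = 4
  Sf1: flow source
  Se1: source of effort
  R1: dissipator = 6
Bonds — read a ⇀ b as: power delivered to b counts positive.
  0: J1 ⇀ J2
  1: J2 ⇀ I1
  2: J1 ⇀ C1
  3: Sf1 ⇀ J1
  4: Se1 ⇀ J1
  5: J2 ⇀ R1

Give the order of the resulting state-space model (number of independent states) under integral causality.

2  (C1, I1 all integral)

b3 stroke at Sf1  (Sf1 fixes flow; stroke at Sf1)
b4 stroke at J1  (source Se1 imposes e)
b0 stroke at J1  (common-f at J1 fixed by 3)
b2 stroke at J1  (common-f at J1 fixed by 3)
b1 stroke at I1  (I1 outputs flow p/I1)
b5 stroke at J2  (only one effort-in slot at J2)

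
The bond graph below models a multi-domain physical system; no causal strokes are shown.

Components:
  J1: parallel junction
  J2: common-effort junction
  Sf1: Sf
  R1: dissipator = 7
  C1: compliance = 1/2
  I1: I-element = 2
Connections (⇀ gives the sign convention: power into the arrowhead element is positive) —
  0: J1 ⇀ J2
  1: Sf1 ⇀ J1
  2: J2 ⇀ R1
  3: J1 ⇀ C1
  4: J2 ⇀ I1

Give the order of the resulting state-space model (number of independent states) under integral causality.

2  (C1, I1 all integral)

b1 |Sf1  (Sf1 fixes flow; stroke at Sf1)
b3 |J1  (C1 outputs effort q/C1)
b0 |J2  (J1 effort already set via bond 3)
b2 |R1  (common-e at J2 fixed by 0)
b4 |I1  (common-e at J2 fixed by 0)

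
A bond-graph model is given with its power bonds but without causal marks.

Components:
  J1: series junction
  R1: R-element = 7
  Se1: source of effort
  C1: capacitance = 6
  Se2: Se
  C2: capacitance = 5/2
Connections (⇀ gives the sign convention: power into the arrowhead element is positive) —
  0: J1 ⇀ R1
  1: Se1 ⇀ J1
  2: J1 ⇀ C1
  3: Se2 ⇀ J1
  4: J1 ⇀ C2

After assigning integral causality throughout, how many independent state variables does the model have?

2  (C1, C2 all integral)

bond 1 →J1  (source Se1 imposes e)
bond 3 →J1  (source Se2 imposes e)
bond 2 →J1  (C1 integral (e out))
bond 4 →J1  (prefer integral on C2)
bond 0 →R1  (J1: last free bond brings flow in)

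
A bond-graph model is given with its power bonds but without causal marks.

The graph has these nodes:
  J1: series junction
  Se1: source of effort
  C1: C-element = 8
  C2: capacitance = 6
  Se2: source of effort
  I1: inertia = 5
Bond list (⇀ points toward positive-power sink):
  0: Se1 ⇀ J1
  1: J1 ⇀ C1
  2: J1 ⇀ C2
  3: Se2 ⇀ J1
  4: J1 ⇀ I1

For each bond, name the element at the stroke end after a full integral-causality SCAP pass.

#0 →J1  (Se1: effort source, stroke at far end)
#3 →J1  (Se2: effort source, stroke at far end)
#1 →J1  (C1 integral (e out))
#2 →J1  (C2 outputs effort q/C2)
#4 →I1  (only one flow-in slot at J1)

bond 0 stroke at J1
bond 1 stroke at J1
bond 2 stroke at J1
bond 3 stroke at J1
bond 4 stroke at I1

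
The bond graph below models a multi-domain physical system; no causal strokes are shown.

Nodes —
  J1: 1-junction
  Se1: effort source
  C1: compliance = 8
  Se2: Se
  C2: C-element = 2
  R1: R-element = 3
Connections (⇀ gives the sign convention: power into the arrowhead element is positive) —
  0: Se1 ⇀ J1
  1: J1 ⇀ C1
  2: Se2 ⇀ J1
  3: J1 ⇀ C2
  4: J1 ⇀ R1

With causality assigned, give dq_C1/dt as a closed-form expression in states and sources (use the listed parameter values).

dq_C1/dt = E_Se1/3 + E_Se2/3 - q_C1/24 - q_C2/6

bond 0 stroke at J1  (Se1 (Se) sets effort on bond)
bond 2 stroke at J1  (Se2: effort source, stroke at far end)
bond 1 stroke at J1  (C1 integral (e out))
bond 3 stroke at J1  (C2 integral (e out))
bond 4 stroke at R1  (J1: last free bond brings flow in)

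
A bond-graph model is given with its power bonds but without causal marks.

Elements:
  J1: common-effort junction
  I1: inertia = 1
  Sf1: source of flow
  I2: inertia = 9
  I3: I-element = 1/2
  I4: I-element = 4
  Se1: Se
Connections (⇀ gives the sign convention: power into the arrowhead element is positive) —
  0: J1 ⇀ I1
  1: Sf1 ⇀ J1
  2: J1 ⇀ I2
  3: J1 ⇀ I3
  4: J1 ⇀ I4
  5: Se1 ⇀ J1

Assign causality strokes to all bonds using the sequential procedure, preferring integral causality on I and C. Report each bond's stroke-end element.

bond 0 stroke at I1
bond 1 stroke at Sf1
bond 2 stroke at I2
bond 3 stroke at I3
bond 4 stroke at I4
bond 5 stroke at J1

bond 1 →Sf1  (Sf1: flow source, stroke at near end)
bond 5 →J1  (Se1 (Se) sets effort on bond)
bond 0 →I1  (common-e at J1 fixed by 5)
bond 2 →I2  (J1: bond 5 brought effort, rest push out)
bond 3 →I3  (J1: bond 5 brought effort, rest push out)
bond 4 →I4  (J1: bond 5 brought effort, rest push out)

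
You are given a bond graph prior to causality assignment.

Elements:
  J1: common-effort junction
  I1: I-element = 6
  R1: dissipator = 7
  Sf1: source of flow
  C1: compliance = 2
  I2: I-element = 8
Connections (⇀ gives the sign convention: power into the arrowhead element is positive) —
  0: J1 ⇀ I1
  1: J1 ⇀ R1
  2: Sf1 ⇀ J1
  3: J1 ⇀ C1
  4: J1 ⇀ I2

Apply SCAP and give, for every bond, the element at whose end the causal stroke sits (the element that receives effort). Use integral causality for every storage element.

β0 |I1
β1 |R1
β2 |Sf1
β3 |J1
β4 |I2

bond 2 →Sf1  (source Sf1 imposes f)
bond 0 →I1  (prefer integral on I1)
bond 3 →J1  (prefer integral on C1)
bond 1 →R1  (common-e at J1 fixed by 3)
bond 4 →I2  (0-jn J1 has e-setter on 3)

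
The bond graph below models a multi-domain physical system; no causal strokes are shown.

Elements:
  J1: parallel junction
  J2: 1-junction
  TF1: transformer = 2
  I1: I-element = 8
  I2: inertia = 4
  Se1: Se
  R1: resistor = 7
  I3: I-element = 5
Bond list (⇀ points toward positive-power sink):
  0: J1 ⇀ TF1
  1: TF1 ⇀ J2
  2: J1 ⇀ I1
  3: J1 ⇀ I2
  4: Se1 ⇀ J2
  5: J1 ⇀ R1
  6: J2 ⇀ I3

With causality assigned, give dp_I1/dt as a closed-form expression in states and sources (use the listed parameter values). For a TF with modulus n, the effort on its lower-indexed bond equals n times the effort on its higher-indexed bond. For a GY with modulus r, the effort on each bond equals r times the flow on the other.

dp_I1/dt = -7*p_I1/8 - 7*p_I2/4 - 7*p_I3/10

β4 stroke at J2  (Se1 (Se) sets effort on bond)
β2 stroke at I1  (I1: I, integral causality)
β3 stroke at I2  (I2 outputs flow p/I2)
β6 stroke at I3  (prefer integral on I3)
β1 stroke at J2  (J2 flow already set via bond 6)
β0 stroke at TF1  (TF1: transformer flips bond 1)
β5 stroke at J1  (J1 needs exactly one e-in)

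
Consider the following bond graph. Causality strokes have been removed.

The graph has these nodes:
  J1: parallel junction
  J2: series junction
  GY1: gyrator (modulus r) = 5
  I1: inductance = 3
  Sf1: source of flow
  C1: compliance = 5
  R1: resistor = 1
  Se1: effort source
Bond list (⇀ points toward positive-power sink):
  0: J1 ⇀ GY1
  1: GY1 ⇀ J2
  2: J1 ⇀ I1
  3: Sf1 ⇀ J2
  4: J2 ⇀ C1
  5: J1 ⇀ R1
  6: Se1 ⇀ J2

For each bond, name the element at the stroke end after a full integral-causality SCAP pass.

β3 stroke→Sf1  (Sf1: flow source, stroke at near end)
β6 stroke→J2  (Se1: effort source, stroke at far end)
β1 stroke→J2  (common-f at J2 fixed by 3)
β4 stroke→J2  (J2: bond 3 brought flow, rest push out)
β0 stroke→J1  (GY GY1: same side as bond 1)
β2 stroke→I1  (J1 effort already set via bond 0)
β5 stroke→R1  (0-jn J1 has e-setter on 0)

β0 |J1
β1 |J2
β2 |I1
β3 |Sf1
β4 |J2
β5 |R1
β6 |J2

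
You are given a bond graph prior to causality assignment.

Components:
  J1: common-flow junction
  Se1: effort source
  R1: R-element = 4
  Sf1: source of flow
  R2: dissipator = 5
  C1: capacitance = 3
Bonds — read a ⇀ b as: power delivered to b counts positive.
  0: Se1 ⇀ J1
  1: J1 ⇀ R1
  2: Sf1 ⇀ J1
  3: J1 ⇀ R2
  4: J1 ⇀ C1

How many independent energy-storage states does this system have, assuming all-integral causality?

bond 0 |J1  (Se1: effort source, stroke at far end)
bond 2 |Sf1  (Sf1 (Sf) sets flow on bond)
bond 1 |J1  (common-f at J1 fixed by 2)
bond 3 |J1  (common-f at J1 fixed by 2)
bond 4 |J1  (J1: bond 2 brought flow, rest push out)

1  (C1 all integral)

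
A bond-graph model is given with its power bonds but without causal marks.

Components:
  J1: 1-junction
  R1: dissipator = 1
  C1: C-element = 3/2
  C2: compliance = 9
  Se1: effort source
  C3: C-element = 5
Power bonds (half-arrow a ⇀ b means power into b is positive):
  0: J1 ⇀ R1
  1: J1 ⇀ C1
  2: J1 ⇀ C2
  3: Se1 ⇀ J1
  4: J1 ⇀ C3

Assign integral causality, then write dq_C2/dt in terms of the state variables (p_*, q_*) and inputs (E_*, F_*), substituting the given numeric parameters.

β3 →J1  (source Se1 imposes e)
β1 →J1  (C1 outputs effort q/C1)
β2 →J1  (C2 outputs effort q/C2)
β4 →J1  (C3: C, integral causality)
β0 →R1  (closing 1-jn rule on J1)

dq_C2/dt = E_Se1 - 2*q_C1/3 - q_C2/9 - q_C3/5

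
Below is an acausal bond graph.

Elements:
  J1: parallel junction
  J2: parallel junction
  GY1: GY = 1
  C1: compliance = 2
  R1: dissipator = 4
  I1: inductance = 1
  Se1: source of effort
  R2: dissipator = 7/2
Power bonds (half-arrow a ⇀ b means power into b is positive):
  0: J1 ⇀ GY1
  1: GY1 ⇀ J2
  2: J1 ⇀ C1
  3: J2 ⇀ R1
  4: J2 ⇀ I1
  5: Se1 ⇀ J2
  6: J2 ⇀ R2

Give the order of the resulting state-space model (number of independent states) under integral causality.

bond 5 stroke at J2  (Se1 (Se) sets effort on bond)
bond 1 stroke at GY1  (J2: bond 5 brought effort, rest push out)
bond 3 stroke at R1  (J2: bond 5 brought effort, rest push out)
bond 4 stroke at I1  (J2: bond 5 brought effort, rest push out)
bond 6 stroke at R2  (0-jn J2 has e-setter on 5)
bond 0 stroke at GY1  (GY GY1: same side as bond 1)
bond 2 stroke at J1  (closing 0-jn rule on J1)

2  (C1, I1 all integral)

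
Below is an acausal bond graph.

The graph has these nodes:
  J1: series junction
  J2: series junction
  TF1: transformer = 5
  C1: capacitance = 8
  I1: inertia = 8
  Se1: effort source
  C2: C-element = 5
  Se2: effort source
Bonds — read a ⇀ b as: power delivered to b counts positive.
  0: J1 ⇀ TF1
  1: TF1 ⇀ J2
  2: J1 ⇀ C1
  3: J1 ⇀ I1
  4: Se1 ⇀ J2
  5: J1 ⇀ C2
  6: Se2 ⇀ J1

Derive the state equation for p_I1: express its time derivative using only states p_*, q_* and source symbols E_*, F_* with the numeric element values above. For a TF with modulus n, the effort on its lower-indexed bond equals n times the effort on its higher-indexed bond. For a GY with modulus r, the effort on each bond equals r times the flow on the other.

dp_I1/dt = 5*E_Se1 + E_Se2 - q_C1/8 - q_C2/5

β4 →J2  (Se1 (Se) sets effort on bond)
β6 →J1  (Se2 (Se) sets effort on bond)
β1 →TF1  (closing 1-jn rule on J2)
β0 →J1  (TF TF1: opposite of bond 1)
β2 →J1  (C1 outputs effort q/C1)
β3 →I1  (I1 integral (f out))
β5 →J1  (J1 flow already set via bond 3)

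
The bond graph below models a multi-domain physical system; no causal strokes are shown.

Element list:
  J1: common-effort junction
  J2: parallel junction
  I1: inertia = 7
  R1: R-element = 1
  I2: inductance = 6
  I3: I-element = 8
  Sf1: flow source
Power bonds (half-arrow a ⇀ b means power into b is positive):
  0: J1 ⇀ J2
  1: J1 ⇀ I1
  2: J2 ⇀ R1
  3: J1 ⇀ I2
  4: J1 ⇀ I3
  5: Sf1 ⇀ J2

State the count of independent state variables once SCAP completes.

3  (I1, I2, I3 all integral)

β5 →Sf1  (source Sf1 imposes f)
β1 →I1  (I1 outputs flow p/I1)
β3 →I2  (I2 outputs flow p/I2)
β4 →I3  (I3 outputs flow p/I3)
β0 →J1  (closing 0-jn rule on J1)
β2 →J2  (J2: last free bond brings effort in)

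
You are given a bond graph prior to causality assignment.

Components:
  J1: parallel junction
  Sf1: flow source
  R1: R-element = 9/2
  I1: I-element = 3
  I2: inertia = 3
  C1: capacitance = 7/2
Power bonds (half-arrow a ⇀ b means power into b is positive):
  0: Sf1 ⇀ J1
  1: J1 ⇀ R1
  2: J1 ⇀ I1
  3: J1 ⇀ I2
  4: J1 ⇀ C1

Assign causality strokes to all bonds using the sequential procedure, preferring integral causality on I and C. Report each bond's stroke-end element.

bond 0 →Sf1  (Sf1: flow source, stroke at near end)
bond 2 →I1  (I1: I, integral causality)
bond 3 →I2  (prefer integral on I2)
bond 4 →J1  (C1 outputs effort q/C1)
bond 1 →R1  (common-e at J1 fixed by 4)

b0 →Sf1
b1 →R1
b2 →I1
b3 →I2
b4 →J1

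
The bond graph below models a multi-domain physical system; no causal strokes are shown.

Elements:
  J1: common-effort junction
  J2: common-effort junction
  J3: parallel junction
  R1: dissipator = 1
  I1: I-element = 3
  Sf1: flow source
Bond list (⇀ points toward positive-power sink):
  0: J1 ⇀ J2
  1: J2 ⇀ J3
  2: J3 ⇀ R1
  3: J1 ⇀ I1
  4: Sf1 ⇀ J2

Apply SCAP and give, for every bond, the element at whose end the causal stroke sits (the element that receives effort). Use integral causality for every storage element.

b4 stroke at Sf1  (Sf1: flow source, stroke at near end)
b3 stroke at I1  (I1 outputs flow p/I1)
b0 stroke at J1  (J1: last free bond brings effort in)
b1 stroke at J2  (J2 needs exactly one e-in)
b2 stroke at J3  (J3: last free bond brings effort in)

bond 0 |J1
bond 1 |J2
bond 2 |J3
bond 3 |I1
bond 4 |Sf1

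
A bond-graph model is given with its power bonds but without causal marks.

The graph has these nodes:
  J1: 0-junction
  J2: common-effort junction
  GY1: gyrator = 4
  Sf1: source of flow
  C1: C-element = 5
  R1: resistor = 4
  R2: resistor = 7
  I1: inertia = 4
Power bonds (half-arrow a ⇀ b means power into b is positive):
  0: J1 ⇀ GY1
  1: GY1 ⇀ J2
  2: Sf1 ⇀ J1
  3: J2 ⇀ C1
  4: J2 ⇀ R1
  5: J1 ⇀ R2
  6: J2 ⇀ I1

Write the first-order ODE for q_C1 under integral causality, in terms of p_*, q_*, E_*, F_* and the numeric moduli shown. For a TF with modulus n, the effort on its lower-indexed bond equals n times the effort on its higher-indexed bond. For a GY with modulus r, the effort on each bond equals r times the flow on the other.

dq_C1/dt = 7*F_Sf1/4 - p_I1/4 - 11*q_C1/80

b2 stroke→Sf1  (Sf1: flow source, stroke at near end)
b3 stroke→J2  (prefer integral on C1)
b1 stroke→GY1  (common-e at J2 fixed by 3)
b4 stroke→R1  (J2: bond 3 brought effort, rest push out)
b6 stroke→I1  (J2: bond 3 brought effort, rest push out)
b0 stroke→GY1  (GY1: gyrator matches bond 1)
b5 stroke→J1  (only one effort-in slot at J1)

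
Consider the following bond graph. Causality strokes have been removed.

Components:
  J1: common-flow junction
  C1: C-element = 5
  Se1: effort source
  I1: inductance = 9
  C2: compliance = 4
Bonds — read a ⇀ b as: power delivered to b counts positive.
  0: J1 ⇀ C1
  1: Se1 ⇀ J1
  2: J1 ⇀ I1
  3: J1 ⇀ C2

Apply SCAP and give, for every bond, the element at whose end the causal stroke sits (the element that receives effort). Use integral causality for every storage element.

bond 0 stroke→J1
bond 1 stroke→J1
bond 2 stroke→I1
bond 3 stroke→J1

β1 →J1  (Se1 fixes effort; stroke away)
β0 →J1  (C1: C, integral causality)
β2 →I1  (I1 integral (f out))
β3 →J1  (1-jn J1 has f-setter on 2)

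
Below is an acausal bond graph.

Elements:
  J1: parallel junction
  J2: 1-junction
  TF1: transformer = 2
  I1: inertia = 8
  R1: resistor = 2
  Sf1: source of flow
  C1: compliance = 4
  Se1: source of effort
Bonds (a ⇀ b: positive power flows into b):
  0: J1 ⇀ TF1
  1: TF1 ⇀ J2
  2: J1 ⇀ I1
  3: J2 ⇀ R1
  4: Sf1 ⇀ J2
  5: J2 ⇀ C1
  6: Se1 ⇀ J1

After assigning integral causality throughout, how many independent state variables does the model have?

#4 stroke→Sf1  (source Sf1 imposes f)
#6 stroke→J1  (Se1 (Se) sets effort on bond)
#0 stroke→TF1  (J1: bond 6 brought effort, rest push out)
#2 stroke→I1  (0-jn J1 has e-setter on 6)
#1 stroke→J2  (common-f at J2 fixed by 4)
#3 stroke→J2  (J2: bond 4 brought flow, rest push out)
#5 stroke→J2  (J2 flow already set via bond 4)

2  (C1, I1 all integral)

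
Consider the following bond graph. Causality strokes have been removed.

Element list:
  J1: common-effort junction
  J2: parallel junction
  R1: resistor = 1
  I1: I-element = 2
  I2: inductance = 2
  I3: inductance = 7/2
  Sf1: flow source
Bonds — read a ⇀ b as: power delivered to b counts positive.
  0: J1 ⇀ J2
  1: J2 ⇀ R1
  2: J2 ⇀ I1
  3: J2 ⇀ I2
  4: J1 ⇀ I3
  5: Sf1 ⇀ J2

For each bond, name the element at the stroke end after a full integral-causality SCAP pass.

β5 stroke at Sf1  (Sf1 (Sf) sets flow on bond)
β2 stroke at I1  (I1 integral (f out))
β3 stroke at I2  (I2 integral (f out))
β4 stroke at I3  (I3: I, integral causality)
β0 stroke at J1  (J1 needs exactly one e-in)
β1 stroke at J2  (J2: last free bond brings effort in)

#0 stroke at J1
#1 stroke at J2
#2 stroke at I1
#3 stroke at I2
#4 stroke at I3
#5 stroke at Sf1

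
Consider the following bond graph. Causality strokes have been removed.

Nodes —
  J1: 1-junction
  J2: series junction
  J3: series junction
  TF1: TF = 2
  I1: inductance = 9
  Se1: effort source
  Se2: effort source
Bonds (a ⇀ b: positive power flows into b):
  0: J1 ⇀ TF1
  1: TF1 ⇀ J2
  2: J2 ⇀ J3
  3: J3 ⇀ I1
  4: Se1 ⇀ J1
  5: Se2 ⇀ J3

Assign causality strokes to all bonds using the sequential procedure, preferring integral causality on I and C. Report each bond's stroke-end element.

bond 4 |J1  (Se1: effort source, stroke at far end)
bond 5 |J3  (source Se2 imposes e)
bond 0 |TF1  (closing 1-jn rule on J1)
bond 1 |J2  (through TF1, causality passes straight; one stroke at TF1)
bond 2 |J3  (J2 needs exactly one f-in)
bond 3 |I1  (J3 needs exactly one f-in)

β0 →TF1
β1 →J2
β2 →J3
β3 →I1
β4 →J1
β5 →J3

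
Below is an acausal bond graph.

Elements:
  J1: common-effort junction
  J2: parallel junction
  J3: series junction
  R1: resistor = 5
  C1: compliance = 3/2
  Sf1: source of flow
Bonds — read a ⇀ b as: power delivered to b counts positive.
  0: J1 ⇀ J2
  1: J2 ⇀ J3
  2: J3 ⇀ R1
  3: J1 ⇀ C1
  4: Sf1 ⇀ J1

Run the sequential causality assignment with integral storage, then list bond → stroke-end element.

bond 4 stroke at Sf1  (Sf1 (Sf) sets flow on bond)
bond 3 stroke at J1  (C1: C, integral causality)
bond 0 stroke at J2  (J1 effort already set via bond 3)
bond 1 stroke at J3  (common-e at J2 fixed by 0)
bond 2 stroke at R1  (J3: last free bond brings flow in)

#0 |J2
#1 |J3
#2 |R1
#3 |J1
#4 |Sf1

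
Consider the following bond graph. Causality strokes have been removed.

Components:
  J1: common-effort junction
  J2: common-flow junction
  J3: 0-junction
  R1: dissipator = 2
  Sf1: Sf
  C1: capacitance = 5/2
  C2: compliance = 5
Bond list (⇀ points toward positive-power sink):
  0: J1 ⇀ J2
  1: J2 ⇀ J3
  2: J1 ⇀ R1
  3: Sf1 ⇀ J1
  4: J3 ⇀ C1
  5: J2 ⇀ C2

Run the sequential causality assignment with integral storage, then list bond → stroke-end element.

#0 →J1
#1 →J2
#2 →R1
#3 →Sf1
#4 →J3
#5 →J2

β3 stroke→Sf1  (Sf1 (Sf) sets flow on bond)
β4 stroke→J3  (C1 integral (e out))
β1 stroke→J2  (common-e at J3 fixed by 4)
β5 stroke→J2  (prefer integral on C2)
β0 stroke→J1  (J2 needs exactly one f-in)
β2 stroke→R1  (common-e at J1 fixed by 0)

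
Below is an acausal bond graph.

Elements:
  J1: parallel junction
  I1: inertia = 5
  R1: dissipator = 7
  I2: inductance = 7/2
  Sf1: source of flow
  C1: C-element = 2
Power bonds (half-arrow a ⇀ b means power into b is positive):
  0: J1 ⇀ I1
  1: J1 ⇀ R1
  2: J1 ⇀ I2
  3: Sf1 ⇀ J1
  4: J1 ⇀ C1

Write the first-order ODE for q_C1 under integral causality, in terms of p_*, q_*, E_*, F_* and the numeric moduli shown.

bond 3 stroke→Sf1  (source Sf1 imposes f)
bond 0 stroke→I1  (I1: I, integral causality)
bond 2 stroke→I2  (I2: I, integral causality)
bond 4 stroke→J1  (C1 outputs effort q/C1)
bond 1 stroke→R1  (common-e at J1 fixed by 4)

dq_C1/dt = F_Sf1 - p_I1/5 - 2*p_I2/7 - q_C1/14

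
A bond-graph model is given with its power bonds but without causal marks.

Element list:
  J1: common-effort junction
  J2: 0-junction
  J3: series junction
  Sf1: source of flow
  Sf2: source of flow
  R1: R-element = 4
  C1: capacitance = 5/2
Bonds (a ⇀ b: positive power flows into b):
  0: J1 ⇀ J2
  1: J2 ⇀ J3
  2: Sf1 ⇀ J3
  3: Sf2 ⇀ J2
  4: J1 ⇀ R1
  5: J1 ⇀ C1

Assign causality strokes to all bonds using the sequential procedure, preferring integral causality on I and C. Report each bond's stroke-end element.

β0 stroke→J2
β1 stroke→J3
β2 stroke→Sf1
β3 stroke→Sf2
β4 stroke→R1
β5 stroke→J1

b2 →Sf1  (Sf1: flow source, stroke at near end)
b3 →Sf2  (Sf2 (Sf) sets flow on bond)
b1 →J3  (J3 flow already set via bond 2)
b0 →J2  (only one effort-in slot at J2)
b5 →J1  (prefer integral on C1)
b4 →R1  (J1: bond 5 brought effort, rest push out)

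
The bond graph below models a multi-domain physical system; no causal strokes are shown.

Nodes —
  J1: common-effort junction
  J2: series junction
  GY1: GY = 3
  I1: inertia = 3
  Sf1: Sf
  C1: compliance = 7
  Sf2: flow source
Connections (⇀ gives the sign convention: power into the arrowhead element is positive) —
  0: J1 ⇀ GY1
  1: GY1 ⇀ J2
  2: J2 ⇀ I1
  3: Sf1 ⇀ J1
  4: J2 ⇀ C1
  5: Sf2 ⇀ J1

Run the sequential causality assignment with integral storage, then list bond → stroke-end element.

#0 →J1
#1 →J2
#2 →I1
#3 →Sf1
#4 →J2
#5 →Sf2

β3 |Sf1  (source Sf1 imposes f)
β5 |Sf2  (Sf2 fixes flow; stroke at Sf2)
β0 |J1  (only one effort-in slot at J1)
β1 |J2  (through GY1, causality inverts; strokes same side of GY1)
β2 |I1  (I1 integral (f out))
β4 |J2  (common-f at J2 fixed by 2)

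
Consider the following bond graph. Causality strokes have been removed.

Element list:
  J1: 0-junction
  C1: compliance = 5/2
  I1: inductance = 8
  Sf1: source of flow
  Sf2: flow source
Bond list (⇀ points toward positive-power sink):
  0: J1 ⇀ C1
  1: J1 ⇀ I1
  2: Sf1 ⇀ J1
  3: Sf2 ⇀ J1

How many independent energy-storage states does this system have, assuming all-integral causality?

b2 |Sf1  (Sf1 (Sf) sets flow on bond)
b3 |Sf2  (Sf2 (Sf) sets flow on bond)
b0 |J1  (C1 integral (e out))
b1 |I1  (0-jn J1 has e-setter on 0)

2  (C1, I1 all integral)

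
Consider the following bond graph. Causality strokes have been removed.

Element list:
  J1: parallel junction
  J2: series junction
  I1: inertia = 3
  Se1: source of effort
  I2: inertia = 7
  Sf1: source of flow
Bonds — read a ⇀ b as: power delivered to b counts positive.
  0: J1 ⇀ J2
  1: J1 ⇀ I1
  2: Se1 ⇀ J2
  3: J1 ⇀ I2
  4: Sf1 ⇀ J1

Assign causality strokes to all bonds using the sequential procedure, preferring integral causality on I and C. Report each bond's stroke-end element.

β2 stroke at J2  (Se1: effort source, stroke at far end)
β4 stroke at Sf1  (source Sf1 imposes f)
β0 stroke at J1  (J2: last free bond brings flow in)
β1 stroke at I1  (J1: bond 0 brought effort, rest push out)
β3 stroke at I2  (0-jn J1 has e-setter on 0)

bond 0 |J1
bond 1 |I1
bond 2 |J2
bond 3 |I2
bond 4 |Sf1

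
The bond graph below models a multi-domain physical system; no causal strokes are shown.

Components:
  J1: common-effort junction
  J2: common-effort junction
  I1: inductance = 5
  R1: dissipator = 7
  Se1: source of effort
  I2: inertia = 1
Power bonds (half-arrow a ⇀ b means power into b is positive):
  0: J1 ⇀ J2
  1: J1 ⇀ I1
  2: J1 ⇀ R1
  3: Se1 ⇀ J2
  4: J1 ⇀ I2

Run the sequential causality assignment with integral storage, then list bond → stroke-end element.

b3 |J2  (Se1 fixes effort; stroke away)
b0 |J1  (J2 effort already set via bond 3)
b1 |I1  (0-jn J1 has e-setter on 0)
b2 |R1  (J1: bond 0 brought effort, rest push out)
b4 |I2  (J1: bond 0 brought effort, rest push out)

b0 →J1
b1 →I1
b2 →R1
b3 →J2
b4 →I2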